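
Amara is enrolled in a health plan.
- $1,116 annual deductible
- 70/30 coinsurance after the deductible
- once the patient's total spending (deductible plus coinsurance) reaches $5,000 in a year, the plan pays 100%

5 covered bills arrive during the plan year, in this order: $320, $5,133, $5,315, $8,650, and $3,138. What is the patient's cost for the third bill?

$1,594.50

Claim 1 ($320): fully absorbed by the deductible. Cost to patient: $320. OOP to date $320.
Claim 2 ($5,133): $796 finishes the deductible; $4,337 goes to coinsurance; 30% of $4,337 = $1,301.10. Patient owes $2,097.10 (running OOP $2,417.10).
Claim 3 ($5,315): deductible already satisfied, so patient's share is 30% × $5,315 = $1,594.50. Patient owes $1,594.50 (running OOP $4,011.60).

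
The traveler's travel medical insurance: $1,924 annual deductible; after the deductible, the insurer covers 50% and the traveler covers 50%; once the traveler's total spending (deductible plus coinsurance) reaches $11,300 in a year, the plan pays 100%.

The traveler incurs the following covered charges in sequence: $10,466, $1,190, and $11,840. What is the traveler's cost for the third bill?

$4,510

#1 ($10,466): deductible takes $1,924, $8,542 remains; traveler's 50% is $4,271. Traveler owes $6,195 (running OOP $6,195).
#2 ($1,190): deductible already satisfied, so traveler's share is 50% × $1,190 = $595. Traveler owes $595 (running OOP $6,790).
#3 ($11,840): 50% coinsurance on $11,840 = $5,920. OOP would hit $12,710 > $11,300, so the cap limits the traveler to $11,300 − $6,790 = $4,510.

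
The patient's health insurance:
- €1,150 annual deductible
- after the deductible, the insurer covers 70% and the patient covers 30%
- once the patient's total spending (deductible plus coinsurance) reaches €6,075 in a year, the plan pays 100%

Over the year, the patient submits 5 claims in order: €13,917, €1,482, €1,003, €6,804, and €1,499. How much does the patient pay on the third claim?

€300.90

Claim 1 (€13,917): deductible takes €1,150, €12,767 remains; coinsurance €12,767 × 30% = €3,830.10. Patient pays €4,980.10; OOP now €4,980.10.
Claim 2 (€1,482): 30% coinsurance on €1,482 = €444.60. Patient owes €444.60 (running OOP €5,424.70).
Claim 3 (€1,003): 30% coinsurance on €1,003 = €300.90. Patient owes €300.90 (running OOP €5,725.60).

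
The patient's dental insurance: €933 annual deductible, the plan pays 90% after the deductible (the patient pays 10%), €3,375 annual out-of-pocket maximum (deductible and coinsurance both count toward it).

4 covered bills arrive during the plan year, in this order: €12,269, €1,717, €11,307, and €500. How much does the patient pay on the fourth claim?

€6

Claim 1 (€12,269): deductible takes €933, €11,336 remains; 10% of €11,336 = €1,133.60. Patient owes €2,066.60 (running OOP €2,066.60).
Claim 2 (€1,717): deductible already satisfied, so patient's share is 10% × €1,717 = €171.70. Patient pays €171.70; OOP now €2,238.30.
Claim 3 (€11,307): deductible met; 10% of €11,307 = €1,130.70. Patient owes €1,130.70 (running OOP €3,369).
Claim 4 (€500): deductible met; 10% of €500 = €50. Adding that to €3,369 gives €3,419, past the €3,375 cap; patient pays only €3,375 − €3,369 = €6.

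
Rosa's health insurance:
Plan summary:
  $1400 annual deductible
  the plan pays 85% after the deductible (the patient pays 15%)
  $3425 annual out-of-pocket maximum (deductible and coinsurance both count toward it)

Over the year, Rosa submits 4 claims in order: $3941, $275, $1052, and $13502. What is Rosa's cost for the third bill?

$157.80

Claim 1 — $3941: $1400 finishes the deductible; $2541 goes to coinsurance; patient's 15% is $381.15. Cost to patient: $1781.15. OOP to date $1781.15.
Claim 2 — $275: 15% coinsurance on $275 = $41.25. Patient pays $41.25; OOP now $1822.40.
Claim 3 — $1052: deductible met; 15% of $1052 = $157.80. Cost to patient: $157.80. OOP to date $1980.20.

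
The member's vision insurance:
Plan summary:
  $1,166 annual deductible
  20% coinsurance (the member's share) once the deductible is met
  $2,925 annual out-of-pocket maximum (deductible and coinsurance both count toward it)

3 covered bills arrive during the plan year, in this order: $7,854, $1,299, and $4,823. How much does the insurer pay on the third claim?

$4,661.40

Claim 1 — $7,854: $1,166 to deductible, leaving $6,688; member's 20% is $1,337.60. Member owes $2,503.60 (running OOP $2,503.60). Insurer: $7,854 − $2,503.60 = $5,350.40.
Claim 2 — $1,299: deductible met; 20% of $1,299 = $259.80. Member owes $259.80 (running OOP $2,763.40). Plan pays $1,299 − $259.80 = $1,039.20.
Claim 3 — $4,823: 20% coinsurance on $4,823 = $964.60. OOP would hit $3,728 > $2,925, so the cap limits the member to $2,925 − $2,763.40 = $161.60. Plan pays $4,823 − $161.60 = $4,661.40.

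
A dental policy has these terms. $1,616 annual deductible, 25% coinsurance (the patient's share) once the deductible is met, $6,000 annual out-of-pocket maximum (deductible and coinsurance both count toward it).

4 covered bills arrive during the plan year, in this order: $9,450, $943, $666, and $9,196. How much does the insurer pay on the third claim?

$499.50

#1 ($9,450): $1,616 to deductible, leaving $7,834; 25% of $7,834 = $1,958.50. Patient pays $3,574.50; OOP now $3,574.50. Insurer: $9,450 − $3,574.50 = $5,875.50.
#2 ($943): deductible met; 25% of $943 = $235.75. Cost to patient: $235.75. OOP to date $3,810.25. Insurer: $943 − $235.75 = $707.25.
#3 ($666): 25% coinsurance on $666 = $166.50. Patient owes $166.50 (running OOP $3,976.75). Plan pays $666 − $166.50 = $499.50.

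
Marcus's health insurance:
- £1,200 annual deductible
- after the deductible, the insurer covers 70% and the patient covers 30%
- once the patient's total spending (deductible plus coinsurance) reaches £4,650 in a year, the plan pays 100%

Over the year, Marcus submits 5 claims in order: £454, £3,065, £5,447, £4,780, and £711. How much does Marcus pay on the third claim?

£1,634.10

Bill 1, £454: fully absorbed by the deductible. Patient owes £454 (running OOP £454).
Bill 2, £3,065: £746 finishes the deductible; £2,319 goes to coinsurance; 30% of £2,319 = £695.70. Patient pays £1,441.70; OOP now £1,895.70.
Bill 3, £5,447: deductible met; 30% of £5,447 = £1,634.10. Patient owes £1,634.10 (running OOP £3,529.80).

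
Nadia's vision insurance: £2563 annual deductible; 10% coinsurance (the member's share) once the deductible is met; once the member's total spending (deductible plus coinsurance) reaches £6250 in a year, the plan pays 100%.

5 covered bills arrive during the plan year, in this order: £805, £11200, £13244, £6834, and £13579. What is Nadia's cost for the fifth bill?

Claim 1 — £805: entire amount goes to the deductible. Cost to member: £805. OOP to date £805.
Claim 2 — £11200: £1758 finishes the deductible; £9442 goes to coinsurance; member's 10% is £944.20. Member owes £2702.20 (running OOP £3507.20).
Claim 3 — £13244: deductible already satisfied, so member's share is 10% × £13244 = £1324.40. Member pays £1324.40; OOP now £4831.60.
Claim 4 — £6834: 10% coinsurance on £6834 = £683.40. Cost to member: £683.40. OOP to date £5515.
Claim 5 — £13579: deductible already satisfied, so member's share is 10% × £13579 = £1357.90. Adding that to £5515 gives £6872.90, past the £6250 cap; member pays only £6250 − £5515 = £735.

£735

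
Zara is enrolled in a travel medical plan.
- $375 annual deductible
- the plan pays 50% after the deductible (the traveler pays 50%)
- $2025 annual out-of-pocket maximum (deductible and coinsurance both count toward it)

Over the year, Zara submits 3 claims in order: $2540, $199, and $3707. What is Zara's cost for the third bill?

Bill 1, $2540: $375 to deductible, leaving $2165; traveler's 50% is $1082.50. Traveler owes $1457.50 (running OOP $1457.50).
Bill 2, $199: 50% coinsurance on $199 = $99.50. Traveler pays $99.50; OOP now $1557.
Bill 3, $3707: 50% coinsurance on $3707 = $1853.50. Adding that to $1557 gives $3410.50, past the $2025 cap; traveler pays only $2025 − $1557 = $468.

$468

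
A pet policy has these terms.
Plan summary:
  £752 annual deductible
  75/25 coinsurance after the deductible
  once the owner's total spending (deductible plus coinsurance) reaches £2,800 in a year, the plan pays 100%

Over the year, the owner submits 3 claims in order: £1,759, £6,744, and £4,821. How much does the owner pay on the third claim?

£110.25

Claim 1 — £1,759: deductible takes £752, £1,007 remains; 25% of £1,007 = £251.75. Owner owes £1,003.75 (running OOP £1,003.75).
Claim 2 — £6,744: deductible met; 25% of £6,744 = £1,686. Owner owes £1,686 (running OOP £2,689.75).
Claim 3 — £4,821: 25% coinsurance on £4,821 = £1,205.25. Adding that to £2,689.75 gives £3,895, past the £2,800 cap; owner pays only £2,800 − £2,689.75 = £110.25.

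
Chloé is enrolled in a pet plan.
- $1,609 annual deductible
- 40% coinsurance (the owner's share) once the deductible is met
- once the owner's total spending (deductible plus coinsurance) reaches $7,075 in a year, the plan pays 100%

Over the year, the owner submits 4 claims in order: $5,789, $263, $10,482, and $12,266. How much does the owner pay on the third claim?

Claim 1 ($5,789): deductible takes $1,609, $4,180 remains; coinsurance $4,180 × 40% = $1,672. Owner pays $3,281; OOP now $3,281.
Claim 2 ($263): deductible already satisfied, so owner's share is 40% × $263 = $105.20. Cost to owner: $105.20. OOP to date $3,386.20.
Claim 3 ($10,482): deductible already satisfied, so owner's share is 40% × $10,482 = $4,192.80. Adding that to $3,386.20 gives $7,579, past the $7,075 cap; owner pays only $7,075 − $3,386.20 = $3,688.80.

$3,688.80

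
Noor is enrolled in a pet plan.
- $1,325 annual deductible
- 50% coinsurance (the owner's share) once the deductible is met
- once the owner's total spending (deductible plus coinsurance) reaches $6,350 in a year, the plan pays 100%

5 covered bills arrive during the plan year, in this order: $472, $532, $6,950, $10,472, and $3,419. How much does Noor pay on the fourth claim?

Claim 1 — $472: fully absorbed by the deductible. Owner pays $472; OOP now $472.
Claim 2 — $532: all of it applies to the deductible. Cost to owner: $532. OOP to date $1,004.
Claim 3 — $6,950: $321 finishes the deductible; $6,629 goes to coinsurance; coinsurance $6,629 × 50% = $3,314.50. Owner owes $3,635.50 (running OOP $4,639.50).
Claim 4 — $10,472: deductible met; 50% of $10,472 = $5,236. That would push OOP to $9,875.50, over the $6,350 cap, so owner pays $6,350 − $4,639.50 = $1,710.50.

$1,710.50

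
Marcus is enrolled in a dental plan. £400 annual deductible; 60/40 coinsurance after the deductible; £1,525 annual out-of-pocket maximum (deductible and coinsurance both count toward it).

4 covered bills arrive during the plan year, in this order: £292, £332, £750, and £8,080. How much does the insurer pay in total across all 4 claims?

Claim 1 (£292): all of it applies to the deductible. Cost to patient: £292. OOP to date £292. Insurer: £292 − £292 = £0.
Claim 2 (£332): £108 finishes the deductible; £224 goes to coinsurance; patient's 40% is £89.60. Patient owes £197.60 (running OOP £489.60). Insurer: £332 − £197.60 = £134.40.
Claim 3 (£750): deductible already satisfied, so patient's share is 40% × £750 = £300. Patient pays £300; OOP now £789.60. Insurer: £750 − £300 = £450.
Claim 4 (£8,080): 40% coinsurance on £8,080 = £3,232. Adding that to £789.60 gives £4,021.60, past the £1,525 cap; patient pays only £1,525 − £789.60 = £735.40. Plan pays £8,080 − £735.40 = £7,344.60.
Insurer total: £0 + £134.40 + £450 + £7,344.60 = £7,929.

£7,929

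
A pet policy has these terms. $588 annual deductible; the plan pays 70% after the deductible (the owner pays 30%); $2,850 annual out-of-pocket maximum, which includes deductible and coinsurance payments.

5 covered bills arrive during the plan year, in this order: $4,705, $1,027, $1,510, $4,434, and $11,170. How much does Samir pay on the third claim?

$453

Bill 1, $4,705: $588 finishes the deductible; $4,117 goes to coinsurance; owner's 30% is $1,235.10. Cost to owner: $1,823.10. OOP to date $1,823.10.
Bill 2, $1,027: deductible met; 30% of $1,027 = $308.10. Cost to owner: $308.10. OOP to date $2,131.20.
Bill 3, $1,510: deductible already satisfied, so owner's share is 30% × $1,510 = $453. Cost to owner: $453. OOP to date $2,584.20.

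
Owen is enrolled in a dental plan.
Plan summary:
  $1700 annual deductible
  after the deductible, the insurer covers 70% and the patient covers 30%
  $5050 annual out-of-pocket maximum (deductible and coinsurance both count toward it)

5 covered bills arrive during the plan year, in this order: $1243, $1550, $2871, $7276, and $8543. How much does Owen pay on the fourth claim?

$2160.80

Claim 1 — $1243: all of it applies to the deductible. Cost to patient: $1243. OOP to date $1243.
Claim 2 — $1550: $457 finishes the deductible; $1093 goes to coinsurance; 30% of $1093 = $327.90. Cost to patient: $784.90. OOP to date $2027.90.
Claim 3 — $2871: deductible already satisfied, so patient's share is 30% × $2871 = $861.30. Cost to patient: $861.30. OOP to date $2889.20.
Claim 4 — $7276: 30% coinsurance on $7276 = $2182.80. That would push OOP to $5072, over the $5050 cap, so patient pays $5050 − $2889.20 = $2160.80.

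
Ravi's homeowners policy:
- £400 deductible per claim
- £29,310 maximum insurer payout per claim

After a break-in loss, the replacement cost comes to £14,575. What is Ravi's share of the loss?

Less the £400 deductible: £14,575 − £400 = £14,175.
£14,175 ≤ £29,310, so the limit doesn't bind; insurer pays £14,175.
The homeowner bears the rest of the original loss: £14,575 − £14,175 = £400.

£400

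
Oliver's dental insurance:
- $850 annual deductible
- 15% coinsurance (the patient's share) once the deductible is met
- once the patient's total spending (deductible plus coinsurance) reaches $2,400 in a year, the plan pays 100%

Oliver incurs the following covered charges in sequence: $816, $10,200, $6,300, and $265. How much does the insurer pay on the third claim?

$6,274.90

Claim 1 — $816: all of it applies to the deductible. Patient owes $816 (running OOP $816). Insurer: $816 − $816 = $0.
Claim 2 — $10,200: $34 to deductible, leaving $10,166; coinsurance $10,166 × 15% = $1,524.90. Cost to patient: $1,558.90. OOP to date $2,374.90. Insurer: $10,200 − $1,558.90 = $8,641.10.
Claim 3 — $6,300: 15% coinsurance on $6,300 = $945. OOP would hit $3,319.90 > $2,400, so the cap limits the patient to $2,400 − $2,374.90 = $25.10. Plan pays $6,300 − $25.10 = $6,274.90.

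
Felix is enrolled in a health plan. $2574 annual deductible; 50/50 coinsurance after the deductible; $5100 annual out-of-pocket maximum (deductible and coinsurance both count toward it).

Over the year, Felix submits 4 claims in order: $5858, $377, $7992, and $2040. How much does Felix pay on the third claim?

Claim 1 ($5858): $2574 finishes the deductible; $3284 goes to coinsurance; 50% of $3284 = $1642. Cost to patient: $4216. OOP to date $4216.
Claim 2 ($377): deductible met; 50% of $377 = $188.50. Patient pays $188.50; OOP now $4404.50.
Claim 3 ($7992): deductible already satisfied, so patient's share is 50% × $7992 = $3996. OOP would hit $8400.50 > $5100, so the cap limits the patient to $5100 − $4404.50 = $695.50.

$695.50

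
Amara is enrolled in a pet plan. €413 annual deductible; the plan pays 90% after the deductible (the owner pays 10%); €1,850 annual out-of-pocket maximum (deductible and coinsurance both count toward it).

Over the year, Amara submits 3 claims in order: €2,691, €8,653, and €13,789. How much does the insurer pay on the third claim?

€13,445.10

#1 (€2,691): €413 to deductible, leaving €2,278; 10% of €2,278 = €227.80. Cost to owner: €640.80. OOP to date €640.80. Insurer: €2,691 − €640.80 = €2,050.20.
#2 (€8,653): deductible already satisfied, so owner's share is 10% × €8,653 = €865.30. Owner owes €865.30 (running OOP €1,506.10). Insurer: €8,653 − €865.30 = €7,787.70.
#3 (€13,789): deductible already satisfied, so owner's share is 10% × €13,789 = €1,378.90. OOP would hit €2,885 > €1,850, so the cap limits the owner to €1,850 − €1,506.10 = €343.90. Plan pays €13,789 − €343.90 = €13,445.10.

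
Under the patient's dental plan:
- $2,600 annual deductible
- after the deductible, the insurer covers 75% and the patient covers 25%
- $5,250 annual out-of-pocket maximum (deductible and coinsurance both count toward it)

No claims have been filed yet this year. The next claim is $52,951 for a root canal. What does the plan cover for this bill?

$47,701

Nothing has been paid toward the $2,600 deductible, so the first $2,600 of this charge is applied there.
After the $2,600 deductible portion, $52,951 − $2,600 = $50,351 is subject to coinsurance.
Patient's 25% share of $50,351 is $12,587.75.
That puts the patient's cost at $2,600 + $12,587.75 = $15,187.75 before any cap.
That would bring total out-of-pocket to $15,187.75, past the $5,250 cap. The patient is capped at $5,250 − $0 = $5,250 on this claim.
Insurer pays the balance: $52,951 − $5,250 = $47,701.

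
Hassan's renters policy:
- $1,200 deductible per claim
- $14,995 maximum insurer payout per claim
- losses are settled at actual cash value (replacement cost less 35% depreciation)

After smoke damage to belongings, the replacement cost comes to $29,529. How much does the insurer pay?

At 35% depreciation, ACV = $29,529 − $10,335.15 = $19,193.85.
Subtract the deductible: $19,193.85 − $1,200 = $17,993.85.
$17,993.85 exceeds the $14,995 limit, so the insurer pays the limit: $14,995.

$14,995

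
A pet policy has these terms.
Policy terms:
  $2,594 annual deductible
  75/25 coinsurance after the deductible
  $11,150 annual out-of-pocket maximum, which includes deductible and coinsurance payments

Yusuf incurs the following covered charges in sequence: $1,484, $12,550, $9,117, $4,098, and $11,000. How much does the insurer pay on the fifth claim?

$8,607.75

Claim 1 ($1,484): fully absorbed by the deductible. Cost to owner: $1,484. OOP to date $1,484. Plan pays $1,484 − $1,484 = $0.
Claim 2 ($12,550): $1,110 to deductible, leaving $11,440; owner's 25% is $2,860. Owner owes $3,970 (running OOP $5,454). Insurer: $12,550 − $3,970 = $8,580.
Claim 3 ($9,117): deductible already satisfied, so owner's share is 25% × $9,117 = $2,279.25. Owner pays $2,279.25; OOP now $7,733.25. Insurer: $9,117 − $2,279.25 = $6,837.75.
Claim 4 ($4,098): deductible already satisfied, so owner's share is 25% × $4,098 = $1,024.50. Owner owes $1,024.50 (running OOP $8,757.75). Insurer: $4,098 − $1,024.50 = $3,073.50.
Claim 5 ($11,000): deductible already satisfied, so owner's share is 25% × $11,000 = $2,750. Adding that to $8,757.75 gives $11,507.75, past the $11,150 cap; owner pays only $11,150 − $8,757.75 = $2,392.25. Plan pays $11,000 − $2,392.25 = $8,607.75.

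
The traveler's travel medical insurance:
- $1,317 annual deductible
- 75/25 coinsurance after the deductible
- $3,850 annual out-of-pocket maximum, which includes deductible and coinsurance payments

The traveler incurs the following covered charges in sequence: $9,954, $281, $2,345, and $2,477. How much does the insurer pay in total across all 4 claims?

$11,207

Claim 1 ($9,954): deductible takes $1,317, $8,637 remains; coinsurance $8,637 × 25% = $2,159.25. Cost to traveler: $3,476.25. OOP to date $3,476.25. Insurer: $9,954 − $3,476.25 = $6,477.75.
Claim 2 ($281): deductible already satisfied, so traveler's share is 25% × $281 = $70.25. Cost to traveler: $70.25. OOP to date $3,546.50. Insurer: $281 − $70.25 = $210.75.
Claim 3 ($2,345): deductible met; 25% of $2,345 = $586.25. OOP would hit $4,132.75 > $3,850, so the cap limits the traveler to $3,850 − $3,546.50 = $303.50. Insurer: $2,345 − $303.50 = $2,041.50.
Claim 4 ($2,477): deductible already satisfied, so traveler's share is 25% × $2,477 = $619.25. OOP would hit $4,469.25 > $3,850, so the cap limits the traveler to $3,850 − $3,850 = $0. Plan pays $2,477 − $0 = $2,477.
Insurer total: $6,477.75 + $210.75 + $2,041.50 + $2,477 = $11,207.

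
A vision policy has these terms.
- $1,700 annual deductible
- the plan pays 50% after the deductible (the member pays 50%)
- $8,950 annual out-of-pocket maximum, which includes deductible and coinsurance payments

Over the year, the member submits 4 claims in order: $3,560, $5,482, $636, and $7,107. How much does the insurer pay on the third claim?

$318

#1 ($3,560): $1,700 finishes the deductible; $1,860 goes to coinsurance; coinsurance $1,860 × 50% = $930. Cost to member: $2,630. OOP to date $2,630. Insurer: $3,560 − $2,630 = $930.
#2 ($5,482): deductible met; 50% of $5,482 = $2,741. Member owes $2,741 (running OOP $5,371). Insurer: $5,482 − $2,741 = $2,741.
#3 ($636): deductible met; 50% of $636 = $318. Cost to member: $318. OOP to date $5,689. Plan pays $636 − $318 = $318.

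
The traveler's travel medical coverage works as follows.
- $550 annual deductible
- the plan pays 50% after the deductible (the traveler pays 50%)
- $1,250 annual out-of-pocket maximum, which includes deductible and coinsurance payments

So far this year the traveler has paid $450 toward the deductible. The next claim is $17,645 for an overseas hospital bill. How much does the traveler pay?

$800

Remaining deductible: $550 − $450 = $100.
The remaining $17,545 (= $17,645 − $100) moves to coinsurance.
Coinsurance: $17,545 × 50% = $8,772.50.
That puts the traveler's cost at $100 + $8,772.50 = $8,872.50 before any cap.
Year-to-date out-of-pocket would reach $450 + $8,872.50 = $9,322.50, above the $1,250 maximum, so the traveler pays only $1,250 − $450 = $800.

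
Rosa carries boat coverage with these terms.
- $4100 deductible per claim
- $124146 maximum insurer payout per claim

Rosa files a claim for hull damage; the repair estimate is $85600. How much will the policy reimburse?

$81500

After the deductible, $85600 − $4100 = $81500 remains.
$81500 is within the $124146 limit, so the insurer pays $81500.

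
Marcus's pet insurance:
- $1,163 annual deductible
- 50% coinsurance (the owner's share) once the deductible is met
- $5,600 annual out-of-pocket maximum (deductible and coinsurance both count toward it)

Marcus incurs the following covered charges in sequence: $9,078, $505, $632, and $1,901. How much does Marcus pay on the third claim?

$227

Claim 1 ($9,078): $1,163 to deductible, leaving $7,915; 50% of $7,915 = $3,957.50. Owner owes $5,120.50 (running OOP $5,120.50).
Claim 2 ($505): deductible met; 50% of $505 = $252.50. Owner owes $252.50 (running OOP $5,373).
Claim 3 ($632): deductible already satisfied, so owner's share is 50% × $632 = $316. Adding that to $5,373 gives $5,689, past the $5,600 cap; owner pays only $5,600 − $5,373 = $227.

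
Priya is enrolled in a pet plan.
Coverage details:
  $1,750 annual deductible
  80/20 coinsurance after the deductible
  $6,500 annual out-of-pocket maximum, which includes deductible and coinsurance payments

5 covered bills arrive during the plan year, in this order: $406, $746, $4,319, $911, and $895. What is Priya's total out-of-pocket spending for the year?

$2,855.40

Claim 1 ($406): fully absorbed by the deductible. Owner pays $406; OOP now $406.
Claim 2 ($746): fully absorbed by the deductible. Owner owes $746 (running OOP $1,152).
Claim 3 ($4,319): deductible takes $598, $3,721 remains; coinsurance $3,721 × 20% = $744.20. Owner owes $1,342.20 (running OOP $2,494.20).
Claim 4 ($911): deductible already satisfied, so owner's share is 20% × $911 = $182.20. Cost to owner: $182.20. OOP to date $2,676.40.
Claim 5 ($895): deductible met; 20% of $895 = $179. Cost to owner: $179. OOP to date $2,855.40.
Summing the owner's payments: $406 + $746 + $1,342.20 + $182.20 + $179 = $2,855.40.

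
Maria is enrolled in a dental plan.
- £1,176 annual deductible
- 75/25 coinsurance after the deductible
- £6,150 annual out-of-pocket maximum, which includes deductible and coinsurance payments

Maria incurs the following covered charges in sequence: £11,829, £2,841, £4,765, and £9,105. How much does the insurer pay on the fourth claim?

Claim 1 — £11,829: £1,176 finishes the deductible; £10,653 goes to coinsurance; patient's 25% is £2,663.25. Cost to patient: £3,839.25. OOP to date £3,839.25. Insurer: £11,829 − £3,839.25 = £7,989.75.
Claim 2 — £2,841: 25% coinsurance on £2,841 = £710.25. Cost to patient: £710.25. OOP to date £4,549.50. Plan pays £2,841 − £710.25 = £2,130.75.
Claim 3 — £4,765: deductible met; 25% of £4,765 = £1,191.25. Patient pays £1,191.25; OOP now £5,740.75. Plan pays £4,765 − £1,191.25 = £3,573.75.
Claim 4 — £9,105: 25% coinsurance on £9,105 = £2,276.25. That would push OOP to £8,017, over the £6,150 cap, so patient pays £6,150 − £5,740.75 = £409.25. Insurer: £9,105 − £409.25 = £8,695.75.

£8,695.75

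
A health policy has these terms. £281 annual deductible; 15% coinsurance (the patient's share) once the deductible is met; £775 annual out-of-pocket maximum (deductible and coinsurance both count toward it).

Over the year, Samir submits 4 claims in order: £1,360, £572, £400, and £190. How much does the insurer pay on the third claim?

Bill 1, £1,360: £281 to deductible, leaving £1,079; patient's 15% is £161.85. Cost to patient: £442.85. OOP to date £442.85. Plan pays £1,360 − £442.85 = £917.15.
Bill 2, £572: 15% coinsurance on £572 = £85.80. Patient pays £85.80; OOP now £528.65. Insurer: £572 − £85.80 = £486.20.
Bill 3, £400: deductible already satisfied, so patient's share is 15% × £400 = £60. Cost to patient: £60. OOP to date £588.65. Insurer: £400 − £60 = £340.

£340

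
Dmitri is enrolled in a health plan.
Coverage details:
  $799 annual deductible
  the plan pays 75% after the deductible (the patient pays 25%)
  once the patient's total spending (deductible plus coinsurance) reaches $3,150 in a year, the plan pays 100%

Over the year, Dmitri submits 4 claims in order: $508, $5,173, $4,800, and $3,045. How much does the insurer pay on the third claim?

#1 ($508): all of it applies to the deductible. Patient pays $508; OOP now $508. Plan pays $508 − $508 = $0.
#2 ($5,173): deductible takes $291, $4,882 remains; 25% of $4,882 = $1,220.50. Patient owes $1,511.50 (running OOP $2,019.50). Insurer: $5,173 − $1,511.50 = $3,661.50.
#3 ($4,800): 25% coinsurance on $4,800 = $1,200. Adding that to $2,019.50 gives $3,219.50, past the $3,150 cap; patient pays only $3,150 − $2,019.50 = $1,130.50. Insurer: $4,800 − $1,130.50 = $3,669.50.

$3,669.50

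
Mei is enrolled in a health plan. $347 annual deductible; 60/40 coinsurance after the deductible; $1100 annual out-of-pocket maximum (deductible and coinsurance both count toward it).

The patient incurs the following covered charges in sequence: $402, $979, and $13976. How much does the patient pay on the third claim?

Claim 1 — $402: $347 to deductible, leaving $55; patient's 40% is $22. Cost to patient: $369. OOP to date $369.
Claim 2 — $979: deductible met; 40% of $979 = $391.60. Patient pays $391.60; OOP now $760.60.
Claim 3 — $13976: deductible already satisfied, so patient's share is 40% × $13976 = $5590.40. That would push OOP to $6351, over the $1100 cap, so patient pays $1100 − $760.60 = $339.40.

$339.40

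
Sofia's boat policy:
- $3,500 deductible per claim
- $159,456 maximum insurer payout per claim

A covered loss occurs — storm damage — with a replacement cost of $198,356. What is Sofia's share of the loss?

After the deductible, $198,356 − $3,500 = $194,856 remains.
The $159,456 per-incident cap binds; insurer pays $159,456.
Out of pocket: $198,356 − $159,456 = $38,900.

$38,900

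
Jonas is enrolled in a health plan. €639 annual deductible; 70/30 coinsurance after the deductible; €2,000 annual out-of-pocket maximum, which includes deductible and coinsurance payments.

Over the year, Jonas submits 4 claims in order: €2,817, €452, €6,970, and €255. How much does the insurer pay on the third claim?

Bill 1, €2,817: €639 to deductible, leaving €2,178; patient's 30% is €653.40. Patient pays €1,292.40; OOP now €1,292.40. Insurer: €2,817 − €1,292.40 = €1,524.60.
Bill 2, €452: deductible already satisfied, so patient's share is 30% × €452 = €135.60. Cost to patient: €135.60. OOP to date €1,428. Plan pays €452 − €135.60 = €316.40.
Bill 3, €6,970: 30% coinsurance on €6,970 = €2,091. OOP would hit €3,519 > €2,000, so the cap limits the patient to €2,000 − €1,428 = €572. Insurer: €6,970 − €572 = €6,398.

€6,398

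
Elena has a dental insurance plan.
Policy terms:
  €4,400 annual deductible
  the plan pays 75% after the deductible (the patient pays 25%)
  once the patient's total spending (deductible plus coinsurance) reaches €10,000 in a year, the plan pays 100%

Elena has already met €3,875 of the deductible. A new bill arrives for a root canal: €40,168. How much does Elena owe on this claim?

Remaining deductible: €4,400 − €3,875 = €525.
That leaves €40,168 − €525 = €39,643 for coinsurance.
Coinsurance: €39,643 × 25% = €9,910.75.
Patient responsibility before any cap: €525 + €9,910.75 = €10,435.75.
Adding €10,435.75 to the €3,875 already spent would give €14,310.75, which exceeds the €10,000 cap; the patient pays just €10,000 − €3,875 = €6,125.

€6,125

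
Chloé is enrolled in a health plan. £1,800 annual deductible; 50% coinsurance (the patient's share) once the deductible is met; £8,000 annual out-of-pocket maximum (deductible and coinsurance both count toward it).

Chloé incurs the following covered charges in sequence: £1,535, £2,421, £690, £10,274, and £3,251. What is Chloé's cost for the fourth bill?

£4,777

#1 (£1,535): all of it applies to the deductible. Patient pays £1,535; OOP now £1,535.
#2 (£2,421): deductible takes £265, £2,156 remains; 50% of £2,156 = £1,078. Cost to patient: £1,343. OOP to date £2,878.
#3 (£690): 50% coinsurance on £690 = £345. Patient pays £345; OOP now £3,223.
#4 (£10,274): deductible met; 50% of £10,274 = £5,137. That would push OOP to £8,360, over the £8,000 cap, so patient pays £8,000 − £3,223 = £4,777.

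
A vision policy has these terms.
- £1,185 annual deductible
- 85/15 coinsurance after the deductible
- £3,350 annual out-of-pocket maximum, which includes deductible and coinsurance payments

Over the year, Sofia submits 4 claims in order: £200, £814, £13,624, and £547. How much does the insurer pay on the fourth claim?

#1 (£200): all of it applies to the deductible. Member pays £200; OOP now £200. Insurer: £200 − £200 = £0.
#2 (£814): fully absorbed by the deductible. Member pays £814; OOP now £1,014. Insurer: £814 − £814 = £0.
#3 (£13,624): deductible takes £171, £13,453 remains; 15% of £13,453 = £2,017.95. Cost to member: £2,188.95. OOP to date £3,202.95. Insurer: £13,624 − £2,188.95 = £11,435.05.
#4 (£547): deductible met; 15% of £547 = £82.05. Member pays £82.05; OOP now £3,285. Insurer: £547 − £82.05 = £464.95.

£464.95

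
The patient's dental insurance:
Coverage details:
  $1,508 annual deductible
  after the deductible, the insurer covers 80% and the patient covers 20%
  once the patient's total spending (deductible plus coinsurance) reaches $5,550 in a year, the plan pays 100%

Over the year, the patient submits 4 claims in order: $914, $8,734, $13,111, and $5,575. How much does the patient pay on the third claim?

Bill 1, $914: entire amount goes to the deductible. Patient pays $914; OOP now $914.
Bill 2, $8,734: $594 finishes the deductible; $8,140 goes to coinsurance; 20% of $8,140 = $1,628. Patient pays $2,222; OOP now $3,136.
Bill 3, $13,111: deductible already satisfied, so patient's share is 20% × $13,111 = $2,622.20. Adding that to $3,136 gives $5,758.20, past the $5,550 cap; patient pays only $5,550 − $3,136 = $2,414.

$2,414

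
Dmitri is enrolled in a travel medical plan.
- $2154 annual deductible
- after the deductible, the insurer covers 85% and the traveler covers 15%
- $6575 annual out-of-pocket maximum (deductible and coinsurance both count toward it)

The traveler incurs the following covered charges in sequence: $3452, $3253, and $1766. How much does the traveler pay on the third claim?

#1 ($3452): deductible takes $2154, $1298 remains; traveler's 15% is $194.70. Cost to traveler: $2348.70. OOP to date $2348.70.
#2 ($3253): deductible met; 15% of $3253 = $487.95. Traveler pays $487.95; OOP now $2836.65.
#3 ($1766): deductible already satisfied, so traveler's share is 15% × $1766 = $264.90. Traveler pays $264.90; OOP now $3101.55.

$264.90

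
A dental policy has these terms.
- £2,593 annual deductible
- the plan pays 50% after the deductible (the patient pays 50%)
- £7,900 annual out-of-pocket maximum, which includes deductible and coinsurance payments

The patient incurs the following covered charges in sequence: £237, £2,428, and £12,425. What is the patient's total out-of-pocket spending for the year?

£7,900

Claim 1 (£237): fully absorbed by the deductible. Cost to patient: £237. OOP to date £237.
Claim 2 (£2,428): £2,356 finishes the deductible; £72 goes to coinsurance; 50% of £72 = £36. Cost to patient: £2,392. OOP to date £2,629.
Claim 3 (£12,425): deductible met; 50% of £12,425 = £6,212.50. That would push OOP to £8,841.50, over the £7,900 cap, so patient pays £7,900 − £2,629 = £5,271.
Summing the patient's payments: £237 + £2,392 + £5,271 = £7,900.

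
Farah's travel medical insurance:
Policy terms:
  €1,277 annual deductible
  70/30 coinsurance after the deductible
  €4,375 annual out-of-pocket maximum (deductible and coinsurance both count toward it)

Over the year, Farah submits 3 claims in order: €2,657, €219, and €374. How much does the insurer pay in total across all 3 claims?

€1,381.10

Claim 1 (€2,657): €1,277 finishes the deductible; €1,380 goes to coinsurance; 30% of €1,380 = €414. Cost to traveler: €1,691. OOP to date €1,691. Insurer: €2,657 − €1,691 = €966.
Claim 2 (€219): deductible met; 30% of €219 = €65.70. Traveler pays €65.70; OOP now €1,756.70. Plan pays €219 − €65.70 = €153.30.
Claim 3 (€374): deductible met; 30% of €374 = €112.20. Cost to traveler: €112.20. OOP to date €1,868.90. Plan pays €374 − €112.20 = €261.80.
Insurer total: €966 + €153.30 + €261.80 = €1,381.10.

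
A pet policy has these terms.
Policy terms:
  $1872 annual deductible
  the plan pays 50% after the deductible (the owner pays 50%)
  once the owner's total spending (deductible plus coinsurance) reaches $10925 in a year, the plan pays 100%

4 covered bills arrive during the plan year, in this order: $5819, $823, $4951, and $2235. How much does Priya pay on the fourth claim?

#1 ($5819): deductible takes $1872, $3947 remains; owner's 50% is $1973.50. Owner pays $3845.50; OOP now $3845.50.
#2 ($823): deductible already satisfied, so owner's share is 50% × $823 = $411.50. Cost to owner: $411.50. OOP to date $4257.
#3 ($4951): 50% coinsurance on $4951 = $2475.50. Owner pays $2475.50; OOP now $6732.50.
#4 ($2235): deductible met; 50% of $2235 = $1117.50. Owner pays $1117.50; OOP now $7850.

$1117.50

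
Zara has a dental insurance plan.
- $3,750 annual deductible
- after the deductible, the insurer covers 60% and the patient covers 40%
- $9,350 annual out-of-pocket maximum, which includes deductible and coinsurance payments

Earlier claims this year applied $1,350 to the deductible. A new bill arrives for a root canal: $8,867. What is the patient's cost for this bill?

$4,986.80

$1,350 of the $3,750 deductible is already met, leaving $2,400.
That leaves $8,867 − $2,400 = $6,467 for coinsurance.
Patient's 40% share of $6,467 is $2,586.80.
So the patient owes $2,400 + $2,586.80 = $4,986.80 before any cap.
Year-to-date out-of-pocket becomes $1,350 + $4,986.80 = $6,336.80, still under the $9,350 maximum, so no cap applies.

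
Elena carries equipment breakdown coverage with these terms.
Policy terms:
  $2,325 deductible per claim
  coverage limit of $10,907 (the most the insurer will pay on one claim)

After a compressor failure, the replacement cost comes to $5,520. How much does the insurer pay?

$3,195

Less the $2,325 deductible: $5,520 − $2,325 = $3,195.
$3,195 is within the $10,907 limit, so the insurer pays $3,195.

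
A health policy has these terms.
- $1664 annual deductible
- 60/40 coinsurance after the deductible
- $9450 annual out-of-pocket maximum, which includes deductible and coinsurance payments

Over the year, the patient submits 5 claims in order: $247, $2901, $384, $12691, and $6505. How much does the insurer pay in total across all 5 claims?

Claim 1 ($247): entire amount goes to the deductible. Cost to patient: $247. OOP to date $247. Plan pays $247 − $247 = $0.
Claim 2 ($2901): $1417 finishes the deductible; $1484 goes to coinsurance; 40% of $1484 = $593.60. Patient pays $2010.60; OOP now $2257.60. Insurer: $2901 − $2010.60 = $890.40.
Claim 3 ($384): deductible already satisfied, so patient's share is 40% × $384 = $153.60. Patient pays $153.60; OOP now $2411.20. Plan pays $384 − $153.60 = $230.40.
Claim 4 ($12691): deductible already satisfied, so patient's share is 40% × $12691 = $5076.40. Patient owes $5076.40 (running OOP $7487.60). Plan pays $12691 − $5076.40 = $7614.60.
Claim 5 ($6505): deductible already satisfied, so patient's share is 40% × $6505 = $2602. Adding that to $7487.60 gives $10089.60, past the $9450 cap; patient pays only $9450 − $7487.60 = $1962.40. Insurer: $6505 − $1962.40 = $4542.60.
Insurer total: $0 + $890.40 + $230.40 + $7614.60 + $4542.60 = $13278.

$13278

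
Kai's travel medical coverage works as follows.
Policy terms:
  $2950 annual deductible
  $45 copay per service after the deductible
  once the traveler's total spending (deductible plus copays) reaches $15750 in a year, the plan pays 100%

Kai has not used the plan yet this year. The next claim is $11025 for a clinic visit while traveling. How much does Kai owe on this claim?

$2995

The full $2950 deductible is still open; $2950 of this bill applies to it.
That leaves $11025 − $2950 = $8075 for the copay.
Copay on this service: $45.
Traveler responsibility before any cap: $2950 + $45 = $2995.
Year-to-date out-of-pocket becomes $0 + $2995 = $2995, still under the $15750 maximum, so no cap applies.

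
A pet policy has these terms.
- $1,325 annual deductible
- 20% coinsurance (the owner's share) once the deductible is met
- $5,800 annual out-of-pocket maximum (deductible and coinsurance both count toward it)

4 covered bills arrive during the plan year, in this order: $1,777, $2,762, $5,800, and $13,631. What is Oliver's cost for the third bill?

Claim 1 ($1,777): deductible takes $1,325, $452 remains; coinsurance $452 × 20% = $90.40. Cost to owner: $1,415.40. OOP to date $1,415.40.
Claim 2 ($2,762): 20% coinsurance on $2,762 = $552.40. Cost to owner: $552.40. OOP to date $1,967.80.
Claim 3 ($5,800): 20% coinsurance on $5,800 = $1,160. Cost to owner: $1,160. OOP to date $3,127.80.

$1,160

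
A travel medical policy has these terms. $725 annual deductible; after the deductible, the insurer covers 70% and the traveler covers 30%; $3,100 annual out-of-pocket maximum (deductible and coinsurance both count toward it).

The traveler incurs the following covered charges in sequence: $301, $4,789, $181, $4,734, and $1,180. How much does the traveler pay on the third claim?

#1 ($301): fully absorbed by the deductible. Traveler pays $301; OOP now $301.
#2 ($4,789): $424 to deductible, leaving $4,365; coinsurance $4,365 × 30% = $1,309.50. Traveler pays $1,733.50; OOP now $2,034.50.
#3 ($181): deductible already satisfied, so traveler's share is 30% × $181 = $54.30. Cost to traveler: $54.30. OOP to date $2,088.80.

$54.30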